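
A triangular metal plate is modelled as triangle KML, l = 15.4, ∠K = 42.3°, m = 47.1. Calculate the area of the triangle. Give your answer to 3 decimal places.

244.081

Area = ½·m·l·sin K ≈ 244.08.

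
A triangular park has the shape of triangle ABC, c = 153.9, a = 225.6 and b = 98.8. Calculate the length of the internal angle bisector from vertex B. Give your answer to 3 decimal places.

179.907

By the law of cosines, cos B = (c² + a² − b²) / (2·c·a) ≈ 0.93346, so ∠B ≈ 21.02°.
The bisector from B has length 2·c·a·cos(∠B/2)/(c+a) ≈ 179.91.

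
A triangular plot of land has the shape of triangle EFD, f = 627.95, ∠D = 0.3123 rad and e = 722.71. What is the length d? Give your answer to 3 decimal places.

By the law of cosines, d² = e² + f² − 2·e·f·cos D = 52883, so d ≈ 229.96.

229.963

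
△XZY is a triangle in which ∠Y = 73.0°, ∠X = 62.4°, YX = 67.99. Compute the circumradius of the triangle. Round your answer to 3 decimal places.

The third angle is ∠Z = 180° − ∠Y − ∠X = 44.60°.
Law of sines: ZY = YX·sin X/sin Z ≈ 85.812.
Law of sines: XZ = YX·sin Y/sin Z ≈ 92.6.
Circumradius = YX/(2 sin Z) ≈ 48.415.

R ≈ 48.415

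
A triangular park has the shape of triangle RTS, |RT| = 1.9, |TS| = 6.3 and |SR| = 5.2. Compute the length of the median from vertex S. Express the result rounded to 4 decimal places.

m_S ≈ 5.6976

Median from S: ½√(2·|TS|² + 2·|SR|² − |RT|²) ≈ 5.6976.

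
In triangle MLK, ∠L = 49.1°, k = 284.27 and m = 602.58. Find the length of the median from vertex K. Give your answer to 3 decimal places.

520.722

By the law of cosines, l² = k² + m² − 2·k·m·cos L = 2.196e+05, so l ≈ 468.62.
Median from K: ½√(2·m² + 2·l² − k²) ≈ 520.72.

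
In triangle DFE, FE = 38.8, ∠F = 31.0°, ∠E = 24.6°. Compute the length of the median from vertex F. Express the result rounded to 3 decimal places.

m_F ≈ 28.243

The third angle is ∠D = 180° − ∠F − ∠E = 124.40°.
Law of sines: ED = FE·sin F/sin D ≈ 24.219.
Law of sines: DF = FE·sin E/sin D ≈ 19.575.
Median from F: ½√(2·DF² + 2·FE² − ED²) ≈ 28.243.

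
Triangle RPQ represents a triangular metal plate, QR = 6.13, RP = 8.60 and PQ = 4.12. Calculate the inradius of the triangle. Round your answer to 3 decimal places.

Semiperimeter s = (4.12 + 6.13 + 8.6)/2 = 9.425.
Heron's formula: area = √(9.425·5.305·3.295·0.825) ≈ 11.658.
Inradius = area/s = 11.658/9.425 ≈ 1.237.

1.237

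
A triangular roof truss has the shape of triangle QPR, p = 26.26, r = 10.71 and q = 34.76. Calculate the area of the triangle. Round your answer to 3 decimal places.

area ≈ 97.854

Semiperimeter s = (34.76 + 26.26 + 10.71)/2 = 35.865.
Heron's formula: area = √(35.865·1.105·9.605·25.155) ≈ 97.854.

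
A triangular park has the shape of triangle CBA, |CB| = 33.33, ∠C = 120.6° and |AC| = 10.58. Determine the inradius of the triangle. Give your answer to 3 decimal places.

By the law of cosines, |BA|² = |AC|² + |CB|² − 2·|AC|·|CB|·cos C = 1581.8, so |BA| ≈ 39.772.
Area = ½·|AC|·|CB|·sin C ≈ 151.76.
Semiperimeter s = (39.772+10.58+33.33)/2 = 41.841.
Inradius = area/s = 151.76/41.841 ≈ 3.6271.

r ≈ 3.627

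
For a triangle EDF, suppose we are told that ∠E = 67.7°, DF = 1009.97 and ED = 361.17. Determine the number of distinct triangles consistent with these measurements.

1

ED·sin E = 361.17·sin(67.7°) ≈ 334.2.
Since DF ≥ ED, exactly one triangle exists.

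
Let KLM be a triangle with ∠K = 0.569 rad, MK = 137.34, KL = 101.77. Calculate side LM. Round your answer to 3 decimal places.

By the law of cosines, LM² = MK² + KL² − 2·MK·KL·cos K = 5669.7, so LM ≈ 75.297.

75.297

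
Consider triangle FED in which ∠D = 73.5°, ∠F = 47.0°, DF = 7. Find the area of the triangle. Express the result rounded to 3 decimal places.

The third angle is ∠E = 180° − ∠D − ∠F = 59.50°.
Law of sines: ED = DF·sin F/sin E ≈ 5.9416.
Law of sines: FE = DF·sin D/sin E ≈ 7.7896.
Area = ½·DF·ED·sin D ≈ 19.939.

area ≈ 19.939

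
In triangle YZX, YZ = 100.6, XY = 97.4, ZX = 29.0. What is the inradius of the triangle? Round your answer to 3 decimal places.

Semiperimeter s = (29 + 97.4 + 100.6)/2 = 113.5.
Heron's formula: area = √(113.5·84.5·16.1·12.9) ≈ 1411.3.
Inradius = area/s = 1411.3/113.5 ≈ 12.435.

12.435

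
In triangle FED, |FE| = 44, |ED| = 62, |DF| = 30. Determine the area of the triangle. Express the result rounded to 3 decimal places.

Semiperimeter s = (62 + 30 + 44)/2 = 68.
Heron's formula: area = √(68·6·38·24) ≈ 610.

609.997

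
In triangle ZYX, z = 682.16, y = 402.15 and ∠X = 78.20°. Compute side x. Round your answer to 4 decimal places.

By the law of cosines, x² = z² + y² − 2·z·y·cos X = 5.1487e+05, so x ≈ 717.54.

717.5429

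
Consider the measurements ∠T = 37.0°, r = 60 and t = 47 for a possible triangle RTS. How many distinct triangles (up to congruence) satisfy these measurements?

r·sin T = 60·sin(37.0°) ≈ 36.11.
Since r sin T < t < r (36.11 < 47 < 60), two triangles exist.

2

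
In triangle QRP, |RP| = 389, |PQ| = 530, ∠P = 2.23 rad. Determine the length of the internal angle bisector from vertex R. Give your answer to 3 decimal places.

By the law of cosines, |QR|² = |RP|² + |PQ|² − 2·|RP|·|PQ|·cos P = 6.8477e+05, so |QR| ≈ 827.51.
Law of cosines again: cos R = (|QR|² + |RP|² − |PQ|²)/(2·|QR|·|RP|) ≈ 0.86237, so ∠R ≈ 0.531 rad.
The bisector from R has length 2·|QR|·|RP|·cos(∠R/2)/(|QR|+|RP|) ≈ 510.69.

510.687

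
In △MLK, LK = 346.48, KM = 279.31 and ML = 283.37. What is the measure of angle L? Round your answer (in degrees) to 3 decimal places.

By the law of cosines, cos L = (ML² + LK² − KM²) / (2·ML·LK) ≈ 0.62299, so ∠L ≈ 51.47°.

∠L ≈ 51.465°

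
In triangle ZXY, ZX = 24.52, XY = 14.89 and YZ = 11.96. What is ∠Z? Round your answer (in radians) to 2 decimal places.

By the law of cosines, cos Z = (YZ² + ZX² − XY²) / (2·YZ·ZX) ≈ 0.89095, so ∠Z ≈ 0.471 rad.

0.47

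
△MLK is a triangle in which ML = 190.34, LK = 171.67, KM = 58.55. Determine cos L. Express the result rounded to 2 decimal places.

cos L ≈ 0.95

By the law of cosines, cos L = (ML² + LK² − KM²) / (2·ML·LK) ≈ 0.95288, so ∠L ≈ 17.66°.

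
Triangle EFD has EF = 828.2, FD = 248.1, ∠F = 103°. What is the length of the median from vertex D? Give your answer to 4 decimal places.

528.4454

By the law of cosines, DE² = EF² + FD² − 2·EF·FD·cos F = 8.3991e+05, so DE ≈ 916.47.
Median from D: ½√(2·FD² + 2·DE² − EF²) ≈ 528.45.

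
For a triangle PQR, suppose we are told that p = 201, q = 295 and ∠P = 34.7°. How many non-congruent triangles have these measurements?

q·sin P = 295·sin(34.7°) ≈ 167.9.
Since q sin P < p < q (167.9 < 201 < 295), two triangles exist.

2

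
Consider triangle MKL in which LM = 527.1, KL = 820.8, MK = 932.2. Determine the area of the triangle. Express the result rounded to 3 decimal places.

Semiperimeter s = (820.8 + 527.1 + 932.2)/2 = 1140.1.
Heron's formula: area = √(1140.1·319.25·612.95·207.85) ≈ 2.1534e+05.

area ≈ 215335.157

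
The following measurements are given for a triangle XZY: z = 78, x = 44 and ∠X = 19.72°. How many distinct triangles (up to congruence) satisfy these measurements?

2

z·sin X = 78·sin(19.72°) ≈ 26.32.
Since z sin X < x < z (26.32 < 44 < 78), two triangles exist.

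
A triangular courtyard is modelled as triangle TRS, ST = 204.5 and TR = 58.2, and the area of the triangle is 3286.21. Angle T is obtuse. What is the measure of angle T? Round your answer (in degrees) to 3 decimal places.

From area = ½·ST·TR·sin T, we get sin T = 2·area/(ST·TR) ≈ 0.55222.
Taking the obtuse solution, ∠T ≈ 146.48°.

∠T ≈ 146.481°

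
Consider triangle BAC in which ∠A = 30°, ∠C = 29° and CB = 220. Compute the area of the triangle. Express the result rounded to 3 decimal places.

area ≈ 20113.247

The third angle is ∠B = 180° − ∠A − ∠C = 121.00°.
Law of sines: AC = CB·sin B/sin A ≈ 377.15.
Law of sines: BA = CB·sin C/sin A ≈ 213.32.
Area = ½·CB·AC·sin C ≈ 20113.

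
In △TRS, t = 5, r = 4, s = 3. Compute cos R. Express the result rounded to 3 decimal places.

cos R ≈ 0.600

By the law of cosines, cos R = (s² + t² − r²) / (2·s·t) ≈ 0.60000, so ∠R ≈ 53.13°.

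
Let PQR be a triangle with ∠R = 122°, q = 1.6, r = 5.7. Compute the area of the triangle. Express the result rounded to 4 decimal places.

Law of sines: sin Q = q·sin R/r ≈ 0.23805.
Since r ≥ q, only the acute value applies: ∠Q ≈ 13.77°.
Then ∠P = 180° − ∠R − ∠Q ≈ 44.23°.
Law of sines gives p = r·sin P/sin R ≈ 4.6883.
Area = ½·r·q·sin P ≈ 3.1807.

area ≈ 3.1807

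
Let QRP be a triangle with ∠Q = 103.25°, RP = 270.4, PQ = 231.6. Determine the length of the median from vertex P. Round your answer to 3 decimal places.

247.108

Law of sines: sin R = PQ·sin Q/RP ≈ 0.83371.
Since RP ≥ PQ, only the acute value applies: ∠R ≈ 56.48°.
Then ∠P = 180° − ∠Q − ∠R ≈ 20.27°.
Law of sines gives QR = RP·sin P/sin Q ≈ 96.234.
Median from P: ½√(2·RP² + 2·PQ² − QR²) ≈ 247.11.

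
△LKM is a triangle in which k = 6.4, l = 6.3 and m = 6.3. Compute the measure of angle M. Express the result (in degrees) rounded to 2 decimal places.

∠M ≈ 59.47°

By the law of cosines, cos M = (l² + k² − m²) / (2·l·k) ≈ 0.50794, so ∠M ≈ 59.47°.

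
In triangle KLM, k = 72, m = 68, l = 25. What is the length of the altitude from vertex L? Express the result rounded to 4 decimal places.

Semiperimeter s = (72 + 25 + 68)/2 = 82.5.
Heron's formula: area = √(82.5·10.5·57.5·14.5) ≈ 849.84.
The altitude from L has length 2·area/l ≈ 67.988.

67.9876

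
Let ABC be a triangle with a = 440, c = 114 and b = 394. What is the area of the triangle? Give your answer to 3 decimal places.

Semiperimeter s = (440 + 394 + 114)/2 = 474.
Heron's formula: area = √(474·34·80·360) ≈ 21544.

21543.927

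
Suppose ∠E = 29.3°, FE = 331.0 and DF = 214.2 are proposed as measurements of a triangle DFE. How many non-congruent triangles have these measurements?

FE·sin E = 331.0·sin(29.3°) ≈ 162.
Since FE sin E < DF < FE (162 < 214.2 < 331.0), two triangles exist.

2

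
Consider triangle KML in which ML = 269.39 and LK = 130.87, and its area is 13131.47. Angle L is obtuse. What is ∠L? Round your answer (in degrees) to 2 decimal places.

∠L ≈ 131.85°

From area = ½·ML·LK·sin L, we get sin L = 2·area/(ML·LK) ≈ 0.74494.
Taking the obtuse solution, ∠L ≈ 131.85°.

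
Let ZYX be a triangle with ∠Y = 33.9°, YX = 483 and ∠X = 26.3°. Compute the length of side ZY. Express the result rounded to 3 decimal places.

246.614

The third angle is ∠Z = 180° − ∠Y − ∠X = 119.80°.
Law of sines: ZY = YX·sin X/sin Z ≈ 246.61.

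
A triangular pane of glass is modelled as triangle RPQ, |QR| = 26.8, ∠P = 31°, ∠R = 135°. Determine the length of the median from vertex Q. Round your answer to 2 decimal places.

m_Q ≈ 31.57

The third angle is ∠Q = 180° − ∠R − ∠P = 14.00°.
Law of sines: |PQ| = |QR|·sin R/sin P ≈ 36.794.
Law of sines: |RP| = |QR|·sin Q/sin P ≈ 12.588.
Median from Q: ½√(2·|PQ|² + 2·|QR|² − |RP|²) ≈ 31.566.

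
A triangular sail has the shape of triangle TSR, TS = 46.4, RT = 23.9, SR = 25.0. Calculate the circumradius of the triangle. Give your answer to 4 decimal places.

38.7207

By the law of cosines, cos T = (RT² + TS² − SR²) / (2·RT·TS) ≈ 0.94646, so ∠T ≈ 18.83°.
Circumradius = SR/(2 sin T) ≈ 38.721.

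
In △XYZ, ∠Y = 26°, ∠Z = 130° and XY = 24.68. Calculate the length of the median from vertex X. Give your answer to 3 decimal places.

m_X ≈ 19.009

The third angle is ∠X = 180° − ∠Y − ∠Z = 24.00°.
Law of sines: YZ = XY·sin X/sin Z ≈ 13.104.
Law of sines: ZX = XY·sin Y/sin Z ≈ 14.123.
Median from X: ½√(2·ZX² + 2·XY² − YZ²) ≈ 19.009.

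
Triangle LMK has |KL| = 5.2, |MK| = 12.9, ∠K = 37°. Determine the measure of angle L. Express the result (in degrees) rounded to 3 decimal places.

∠L ≈ 123.314°

By the law of cosines, |LM|² = |MK|² + |KL|² − 2·|MK|·|KL|·cos K = 86.305, so |LM| ≈ 9.2901.
Law of cosines again: cos L = (|KL|² + |LM|² − |MK|²)/(2·|KL|·|LM|) ≈ -0.54923, so ∠L ≈ 123.31°.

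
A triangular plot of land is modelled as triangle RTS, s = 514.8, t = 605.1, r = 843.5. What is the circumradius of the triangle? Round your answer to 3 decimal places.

By the law of cosines, cos R = (t² + s² − r²) / (2·t·s) ≈ -0.12893, so ∠R ≈ 1.700 rad.
Circumradius = r/(2 sin R) ≈ 425.3.

425.300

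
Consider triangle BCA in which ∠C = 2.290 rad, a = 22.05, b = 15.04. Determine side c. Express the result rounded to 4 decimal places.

By the law of cosines, c² = a² + b² − 2·a·b·cos C = 1149.4, so c ≈ 33.902.

33.9021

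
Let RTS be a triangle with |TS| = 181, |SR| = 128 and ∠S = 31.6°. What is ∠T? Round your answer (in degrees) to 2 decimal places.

By the law of cosines, |RT|² = |TS|² + |SR|² − 2·|TS|·|SR|·cos S = 9679.4, so |RT| ≈ 98.384.
Law of cosines again: cos T = (|RT|² + |TS|² − |SR|²)/(2·|RT|·|TS|) ≈ 0.73161, so ∠T ≈ 42.98°.

∠T ≈ 42.98°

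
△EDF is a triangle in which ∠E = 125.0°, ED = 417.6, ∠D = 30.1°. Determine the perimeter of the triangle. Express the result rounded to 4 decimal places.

The third angle is ∠F = 180° − ∠E − ∠D = 24.90°.
Law of sines: DF = ED·sin E/sin F ≈ 812.47.
Law of sines: FE = ED·sin D/sin F ≈ 497.42.
Semiperimeter s = (812.47+497.42+417.6)/2 = 863.74.
Perimeter = 812.47 + 497.42 + 417.6 = 1727.5.

1727.4857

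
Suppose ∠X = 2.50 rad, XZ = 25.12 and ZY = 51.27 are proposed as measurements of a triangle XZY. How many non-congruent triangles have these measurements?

1

XZ·sin X = 25.12·sin(2.50 rad) ≈ 15.03.
Since ∠X is not acute, a triangle exists only if ZY > XZ; here ZY > XZ, so there is exactly one triangle.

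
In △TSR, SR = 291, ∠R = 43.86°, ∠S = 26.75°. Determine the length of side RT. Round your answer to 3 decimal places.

The third angle is ∠T = 180° − ∠S − ∠R = 109.39°.
Law of sines: RT = SR·sin S/sin T ≈ 138.85.

138.854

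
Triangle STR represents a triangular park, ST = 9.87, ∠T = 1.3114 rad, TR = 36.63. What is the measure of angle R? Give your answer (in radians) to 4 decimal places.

∠R ≈ 0.2728 rad

By the law of cosines, RS² = ST² + TR² − 2·ST·TR·cos T = 1253.7, so RS ≈ 35.408.
Law of cosines again: cos R = (TR² + RS² − ST²)/(2·TR·RS) ≈ 0.96302, so ∠R ≈ 0.2728 rad.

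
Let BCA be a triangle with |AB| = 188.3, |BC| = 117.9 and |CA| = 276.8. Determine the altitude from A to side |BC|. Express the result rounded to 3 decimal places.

Semiperimeter s = (276.8 + 188.3 + 117.9)/2 = 291.5.
Heron's formula: area = √(291.5·14.7·103.2·173.6) ≈ 8761.8.
The altitude from A has length 2·area/|BC| ≈ 148.63.

148.631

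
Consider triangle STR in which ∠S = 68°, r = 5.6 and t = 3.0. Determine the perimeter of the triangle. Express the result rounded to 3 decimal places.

By the law of cosines, s² = t² + r² − 2·t·r·cos S = 27.773, so s ≈ 5.27.
Semiperimeter p = (5.27+3+5.6)/2 = 6.935.
Perimeter = 5.27 + 3 + 5.6 = 13.87.

13.870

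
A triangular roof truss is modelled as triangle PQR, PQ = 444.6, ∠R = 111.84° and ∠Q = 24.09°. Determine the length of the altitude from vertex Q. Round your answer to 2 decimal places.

309.24

The third angle is ∠P = 180° − ∠Q − ∠R = 44.07°.
Law of sines: QR = PQ·sin P/sin R ≈ 333.15.
Law of sines: RP = PQ·sin Q/sin R ≈ 195.5.
Area = ½·PQ·QR·sin Q ≈ 30229.
The altitude from Q has length 2·area/RP ≈ 309.24.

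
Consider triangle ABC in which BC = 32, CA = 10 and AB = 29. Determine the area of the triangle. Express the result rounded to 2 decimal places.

143.51

Semiperimeter s = (32 + 10 + 29)/2 = 35.5.
Heron's formula: area = √(35.5·3.5·25.5·6.5) ≈ 143.51.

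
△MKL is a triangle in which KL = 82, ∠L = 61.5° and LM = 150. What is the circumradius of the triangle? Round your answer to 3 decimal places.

75.234

By the law of cosines, MK² = KL² + LM² − 2·KL·LM·cos L = 17486, so MK ≈ 132.23.
Area = ½·KL·LM·sin L ≈ 5404.7.
Circumradius = MK/(2 sin L) ≈ 75.234.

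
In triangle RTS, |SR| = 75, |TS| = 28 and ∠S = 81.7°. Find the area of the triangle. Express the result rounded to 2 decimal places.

1039.00

Area = ½·|TS|·|SR|·sin S ≈ 1039.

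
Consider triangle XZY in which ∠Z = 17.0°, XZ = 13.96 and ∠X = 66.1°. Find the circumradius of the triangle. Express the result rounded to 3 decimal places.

The third angle is ∠Y = 180° − ∠X − ∠Z = 96.90°.
Law of sines: ZY = XZ·sin X/sin Y ≈ 12.856.
Law of sines: YX = XZ·sin Z/sin Y ≈ 4.1113.
Circumradius = XZ/(2 sin Y) ≈ 7.0309.

R ≈ 7.031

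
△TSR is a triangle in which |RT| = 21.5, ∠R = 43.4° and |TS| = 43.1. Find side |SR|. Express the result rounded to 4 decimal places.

Law of sines: sin S = |RT|·sin R/|TS| ≈ 0.34275.
Since |TS| ≥ |RT|, only the acute value applies: ∠S ≈ 20.04°.
Then ∠T = 180° − ∠R − ∠S ≈ 116.56°.
Law of sines gives |SR| = |TS|·sin T/sin R ≈ 56.111.

56.1107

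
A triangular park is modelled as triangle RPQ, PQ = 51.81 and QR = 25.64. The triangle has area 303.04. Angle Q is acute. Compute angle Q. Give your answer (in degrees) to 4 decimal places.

∠Q ≈ 27.1451°

From area = ½·PQ·QR·sin Q, we get sin Q = 2·area/(PQ·QR) ≈ 0.45625.
Taking the acute solution, ∠Q ≈ 27.15°.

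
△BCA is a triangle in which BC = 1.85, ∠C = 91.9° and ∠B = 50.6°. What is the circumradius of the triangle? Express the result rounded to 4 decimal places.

The third angle is ∠A = 180° − ∠B − ∠C = 37.50°.
Law of sines: CA = BC·sin B/sin A ≈ 2.3483.
Law of sines: AB = BC·sin C/sin A ≈ 3.0373.
Circumradius = BC/(2 sin A) ≈ 1.5195.

1.5195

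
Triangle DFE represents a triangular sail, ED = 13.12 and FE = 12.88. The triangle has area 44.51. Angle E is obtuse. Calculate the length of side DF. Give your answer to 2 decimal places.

25.01

From area = ½·FE·ED·sin E, we get sin E = 2·area/(FE·ED) ≈ 0.52679.
Taking the obtuse solution, ∠E ≈ 148.21°.
Law of cosines then gives DF ≈ 25.006.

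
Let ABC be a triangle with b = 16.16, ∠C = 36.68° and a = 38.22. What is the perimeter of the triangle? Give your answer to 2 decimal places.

By the law of cosines, c² = a² + b² − 2·a·b·cos C = 731.25, so c ≈ 27.042.
Semiperimeter s = (38.22+16.16+27.042)/2 = 40.711.
Perimeter = 38.22 + 16.16 + 27.042 = 81.422.

81.42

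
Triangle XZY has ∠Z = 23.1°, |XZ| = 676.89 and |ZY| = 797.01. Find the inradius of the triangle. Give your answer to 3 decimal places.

By the law of cosines, |YX|² = |XZ|² + |ZY|² − 2·|XZ|·|ZY|·cos Z = 1.0094e+05, so |YX| ≈ 317.71.
Area = ½·|XZ|·|ZY|·sin Z ≈ 1.0583e+05.
Semiperimeter s = (797.01+317.71+676.89)/2 = 895.8.
Inradius = area/s = 1.0583e+05/895.8 ≈ 118.14.

118.140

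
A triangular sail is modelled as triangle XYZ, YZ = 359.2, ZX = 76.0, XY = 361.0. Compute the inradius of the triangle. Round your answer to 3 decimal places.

Semiperimeter s = (359.2 + 76 + 361)/2 = 398.1.
Heron's formula: area = √(398.1·38.9·322.1·37.1) ≈ 13604.
Inradius = area/s = 13604/398.1 ≈ 34.171.

34.171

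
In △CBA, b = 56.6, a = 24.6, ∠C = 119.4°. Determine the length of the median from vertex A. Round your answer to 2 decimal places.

63.55

By the law of cosines, c² = b² + a² − 2·b·a·cos C = 5175.7, so c ≈ 71.943.
Median from A: ½√(2·c² + 2·b² − a²) ≈ 63.548.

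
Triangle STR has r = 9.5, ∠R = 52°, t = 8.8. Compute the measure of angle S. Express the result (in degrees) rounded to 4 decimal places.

81.1181

Law of sines: sin T = t·sin R/r ≈ 0.72995.
Since r ≥ t, only the acute value applies: ∠T ≈ 46.88°.
Then ∠S = 180° − ∠R − ∠T ≈ 81.12°.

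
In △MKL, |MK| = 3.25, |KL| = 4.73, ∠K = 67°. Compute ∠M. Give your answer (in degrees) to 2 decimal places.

∠M ≈ 72.15°

By the law of cosines, |LM|² = |MK|² + |KL|² − 2·|MK|·|KL|·cos K = 20.922, so |LM| ≈ 4.5741.
Law of cosines again: cos M = (|LM|² + |MK|² − |KL|²)/(2·|LM|·|MK|) ≈ 0.30647, so ∠M ≈ 72.15°.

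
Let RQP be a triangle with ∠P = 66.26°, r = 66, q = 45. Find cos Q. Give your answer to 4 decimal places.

cos Q ≈ 0.7581

By the law of cosines, p² = r² + q² − 2·r·q·cos P = 3989.6, so p ≈ 63.164.
Law of cosines again: cos Q = (p² + r² − q²)/(2·p·r) ≈ 0.75809, so ∠Q ≈ 40.70°.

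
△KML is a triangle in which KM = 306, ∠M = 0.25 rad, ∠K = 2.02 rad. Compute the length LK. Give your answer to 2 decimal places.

98.92

The third angle is ∠L = π − ∠K − ∠M = 0.872 rad.
Law of sines: LK = KM·sin M/sin L ≈ 98.916.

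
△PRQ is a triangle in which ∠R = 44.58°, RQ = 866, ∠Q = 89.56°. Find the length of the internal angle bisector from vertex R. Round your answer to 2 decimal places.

933.00

The third angle is ∠P = 180° − ∠R − ∠Q = 45.86°.
Law of sines: QP = RQ·sin R/sin P ≈ 847.01.
Law of sines: PR = RQ·sin Q/sin P ≈ 1206.7.
The bisector from R has length 2·PR·RQ·cos(∠R/2)/(PR+RQ) ≈ 933.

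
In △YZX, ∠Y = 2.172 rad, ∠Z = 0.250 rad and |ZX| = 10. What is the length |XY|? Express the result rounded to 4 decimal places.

The third angle is ∠X = π − ∠Y − ∠Z = 0.720 rad.
Law of sines: |XY| = |ZX|·sin Z/sin Y ≈ 3.0001.

3.0001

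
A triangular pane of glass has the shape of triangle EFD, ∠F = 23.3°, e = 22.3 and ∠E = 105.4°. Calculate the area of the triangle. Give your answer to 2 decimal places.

The third angle is ∠D = 180° − ∠E − ∠F = 51.30°.
Law of sines: f = e·sin F/sin E ≈ 9.1492.
Law of sines: d = e·sin D/sin E ≈ 18.052.
Area = ½·e·f·sin D ≈ 79.614.

79.61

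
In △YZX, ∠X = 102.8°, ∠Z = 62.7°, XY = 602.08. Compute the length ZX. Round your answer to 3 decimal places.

169.644

The third angle is ∠Y = 180° − ∠Z − ∠X = 14.50°.
Law of sines: ZX = XY·sin Y/sin Z ≈ 169.64.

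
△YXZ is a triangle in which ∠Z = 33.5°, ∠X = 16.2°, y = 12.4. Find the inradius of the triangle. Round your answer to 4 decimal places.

The third angle is ∠Y = 180° − ∠X − ∠Z = 130.30°.
Law of sines: x = y·sin X/sin Y ≈ 4.536.
Law of sines: z = y·sin Z/sin Y ≈ 8.9738.
Area = ½·y·x·sin Z ≈ 15.522.
Semiperimeter s = (12.4+4.536+8.9738)/2 = 12.955.
Inradius = area/s = 15.522/12.955 ≈ 1.1982.

1.1982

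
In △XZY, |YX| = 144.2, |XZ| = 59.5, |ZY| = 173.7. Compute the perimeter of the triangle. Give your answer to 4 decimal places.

377.4000

Perimeter = 173.7 + 144.2 + 59.5 = 377.4.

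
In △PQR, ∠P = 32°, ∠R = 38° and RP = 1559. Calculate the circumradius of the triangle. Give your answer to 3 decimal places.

829.527

The third angle is ∠Q = 180° − ∠R − ∠P = 110.00°.
Law of sines: QR = RP·sin P/sin Q ≈ 879.16.
Law of sines: PQ = RP·sin R/sin Q ≈ 1021.4.
Circumradius = RP/(2 sin Q) ≈ 829.53.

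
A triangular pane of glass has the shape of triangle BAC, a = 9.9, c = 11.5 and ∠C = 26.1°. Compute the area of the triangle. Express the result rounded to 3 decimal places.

Law of sines: sin A = a·sin C/c ≈ 0.37873.
Since c ≥ a, only the acute value applies: ∠A ≈ 22.26°.
Then ∠B = 180° − ∠C − ∠A ≈ 131.64°.
Law of sines gives b = c·sin B/sin C ≈ 19.534.
Area = ½·c·a·sin B ≈ 42.539.

area ≈ 42.539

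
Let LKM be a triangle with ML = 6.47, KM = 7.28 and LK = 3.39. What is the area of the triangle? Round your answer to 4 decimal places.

area ≈ 10.9663

Semiperimeter s = (7.28 + 6.47 + 3.39)/2 = 8.57.
Heron's formula: area = √(8.57·1.29·2.1·5.18) ≈ 10.966.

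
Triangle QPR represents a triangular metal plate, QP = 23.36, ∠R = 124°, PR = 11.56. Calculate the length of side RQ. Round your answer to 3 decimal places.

Law of sines: sin Q = PR·sin R/QP ≈ 0.41026.
Since QP ≥ PR, only the acute value applies: ∠Q ≈ 24.22°.
Then ∠P = 180° − ∠R − ∠Q ≈ 31.78°.
Law of sines gives RQ = QP·sin P/sin R ≈ 14.839.

14.839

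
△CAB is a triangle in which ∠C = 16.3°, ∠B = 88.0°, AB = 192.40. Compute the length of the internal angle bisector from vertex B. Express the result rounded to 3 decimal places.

The third angle is ∠A = 180° − ∠B − ∠C = 75.70°.
Law of sines: BC = AB·sin A/sin C ≈ 664.27.
Law of sines: CA = AB·sin B/sin C ≈ 685.09.
The bisector from B has length 2·AB·BC·cos(∠B/2)/(AB+BC) ≈ 214.63.

t_B ≈ 214.635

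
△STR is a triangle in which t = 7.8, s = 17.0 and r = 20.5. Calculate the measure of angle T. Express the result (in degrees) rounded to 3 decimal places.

∠T ≈ 21.520°

By the law of cosines, cos T = (r² + s² − t²) / (2·r·s) ≈ 0.93029, so ∠T ≈ 21.52°.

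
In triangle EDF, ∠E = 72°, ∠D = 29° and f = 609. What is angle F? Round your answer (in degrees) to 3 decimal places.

∠F ≈ 79.000°

The third angle is ∠F = 180° − ∠E − ∠D = 79.00°.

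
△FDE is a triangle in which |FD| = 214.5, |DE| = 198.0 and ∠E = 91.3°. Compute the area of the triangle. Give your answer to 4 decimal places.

Law of sines: sin F = |DE|·sin E/|FD| ≈ 0.92284.
Since |FD| ≥ |DE|, only the acute value applies: ∠F ≈ 67.34°.
Then ∠D = 180° − ∠E − ∠F ≈ 21.36°.
Law of sines gives |EF| = |FD|·sin D/sin E ≈ 78.13.
Area = ½·|FD|·|DE|·sin D ≈ 7732.9.

area ≈ 7732.8904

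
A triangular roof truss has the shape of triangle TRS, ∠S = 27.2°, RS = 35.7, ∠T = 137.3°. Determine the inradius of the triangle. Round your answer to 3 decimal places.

3.109

The third angle is ∠R = 180° − ∠S − ∠T = 15.50°.
Law of sines: ST = RS·sin R/sin T ≈ 14.068.
Law of sines: TR = RS·sin S/sin T ≈ 24.063.
Area = ½·RS·ST·sin S ≈ 114.78.
Semiperimeter s = (35.7+14.068+24.063)/2 = 36.915.
Inradius = area/s = 114.78/36.915 ≈ 3.1094.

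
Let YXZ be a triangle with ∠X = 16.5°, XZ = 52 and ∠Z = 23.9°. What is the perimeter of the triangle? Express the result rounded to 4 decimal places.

The third angle is ∠Y = 180° − ∠X − ∠Z = 139.60°.
Law of sines: ZY = XZ·sin X/sin Y ≈ 22.787.
Law of sines: YX = XZ·sin Z/sin Y ≈ 32.505.
Semiperimeter s = (52+22.787+32.505)/2 = 53.646.
Perimeter = 52 + 22.787 + 32.505 = 107.29.

107.2925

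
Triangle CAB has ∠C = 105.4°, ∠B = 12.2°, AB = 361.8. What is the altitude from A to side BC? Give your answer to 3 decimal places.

The third angle is ∠A = 180° − ∠B − ∠C = 62.40°.
Law of sines: BC = AB·sin A/sin C ≈ 332.57.
Law of sines: CA = AB·sin B/sin C ≈ 79.305.
Area = ½·AB·BC·sin B ≈ 12714.
The altitude from A has length 2·area/BC ≈ 76.457.

h_A ≈ 76.457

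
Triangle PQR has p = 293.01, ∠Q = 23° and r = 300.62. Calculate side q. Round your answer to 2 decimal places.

118.59

By the law of cosines, q² = r² + p² − 2·r·p·cos Q = 14063, so q ≈ 118.59.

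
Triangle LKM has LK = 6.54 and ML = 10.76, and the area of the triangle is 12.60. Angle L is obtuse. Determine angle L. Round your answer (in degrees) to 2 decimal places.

From area = ½·ML·LK·sin L, we get sin L = 2·area/(ML·LK) ≈ 0.35811.
Taking the obtuse solution, ∠L ≈ 159.02°.

∠L ≈ 159.02°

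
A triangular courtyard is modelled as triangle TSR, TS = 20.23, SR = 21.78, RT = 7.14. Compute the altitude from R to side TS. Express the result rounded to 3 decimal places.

h_R ≈ 7.131

Semiperimeter s = (21.78 + 7.14 + 20.23)/2 = 24.575.
Heron's formula: area = √(24.575·2.795·17.435·4.345) ≈ 72.135.
The altitude from R has length 2·area/TS ≈ 7.1314.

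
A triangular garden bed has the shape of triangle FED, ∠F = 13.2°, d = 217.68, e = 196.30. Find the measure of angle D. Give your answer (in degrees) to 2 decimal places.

107.45

By the law of cosines, f² = e² + d² − 2·e·d·cos F = 2715.1, so f ≈ 52.106.
Law of cosines again: cos D = (f² + e² − d²)/(2·f·e) ≈ -0.29994, so ∠D ≈ 107.45°.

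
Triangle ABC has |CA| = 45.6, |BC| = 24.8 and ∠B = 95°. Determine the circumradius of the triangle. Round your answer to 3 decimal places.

R ≈ 22.887

Law of sines: sin A = |BC|·sin B/|CA| ≈ 0.54179.
Since |CA| ≥ |BC|, only the acute value applies: ∠A ≈ 32.81°.
Then ∠C = 180° − ∠B − ∠A ≈ 52.19°.
Law of sines gives |AB| = |CA|·sin C/sin B ≈ 36.166.
Circumradius = |CA|/(2 sin B) ≈ 22.887.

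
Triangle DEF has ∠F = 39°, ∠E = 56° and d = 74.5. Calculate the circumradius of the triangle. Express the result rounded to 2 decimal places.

The third angle is ∠D = 180° − ∠E − ∠F = 85.00°.
Law of sines: e = d·sin E/sin D ≈ 61.999.
Law of sines: f = d·sin F/sin D ≈ 47.063.
Circumradius = d/(2 sin D) ≈ 37.392.

R ≈ 37.39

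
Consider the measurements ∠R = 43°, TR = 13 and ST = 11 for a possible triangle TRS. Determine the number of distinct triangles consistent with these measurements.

2

TR·sin R = 13·sin(43°) ≈ 8.866.
Since TR sin R < ST < TR (8.866 < 11 < 13), two triangles exist.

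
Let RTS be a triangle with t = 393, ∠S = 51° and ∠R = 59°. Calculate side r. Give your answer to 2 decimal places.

The third angle is ∠T = 180° − ∠S − ∠R = 70.00°.
Law of sines: r = t·sin R/sin T ≈ 358.49.

358.49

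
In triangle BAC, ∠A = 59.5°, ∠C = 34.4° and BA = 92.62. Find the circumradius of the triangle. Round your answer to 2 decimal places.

R ≈ 81.97

The third angle is ∠B = 180° − ∠A − ∠C = 86.10°.
Law of sines: AC = BA·sin B/sin C ≈ 163.56.
Law of sines: CB = BA·sin A/sin C ≈ 141.25.
Circumradius = BA/(2 sin C) ≈ 81.969.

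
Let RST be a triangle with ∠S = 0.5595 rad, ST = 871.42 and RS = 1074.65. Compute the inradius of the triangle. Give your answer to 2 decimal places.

r ≈ 197.41

By the law of cosines, TR² = RS² + ST² − 2·RS·ST·cos S = 3.2689e+05, so TR ≈ 571.74.
Area = ½·RS·ST·sin S ≈ 2.4852e+05.
Semiperimeter s = (871.42+571.74+1074.7)/2 = 1258.9.
Inradius = area/s = 2.4852e+05/1258.9 ≈ 197.41.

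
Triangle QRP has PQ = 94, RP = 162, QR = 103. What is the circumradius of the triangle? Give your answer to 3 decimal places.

86.508

By the law of cosines, cos Q = (PQ² + QR² − RP²) / (2·PQ·QR) ≈ -0.35112, so ∠Q ≈ 110.56°.
Circumradius = RP/(2 sin Q) ≈ 86.508.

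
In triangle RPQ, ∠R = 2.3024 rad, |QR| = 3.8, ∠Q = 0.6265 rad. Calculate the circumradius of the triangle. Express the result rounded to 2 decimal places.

9.00

The third angle is ∠P = π − ∠Q − ∠R = 0.2127 rad.
Law of sines: |PQ| = |QR|·sin R/sin P ≈ 13.395.
Law of sines: |RP| = |QR|·sin Q/sin P ≈ 10.555.
Circumradius = |QR|/(2 sin P) ≈ 9.0008.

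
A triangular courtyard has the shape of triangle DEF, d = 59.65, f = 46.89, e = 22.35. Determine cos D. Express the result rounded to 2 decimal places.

-0.41

By the law of cosines, cos D = (e² + f² − d²) / (2·e·f) ≈ -0.41027, so ∠D ≈ 114.22°.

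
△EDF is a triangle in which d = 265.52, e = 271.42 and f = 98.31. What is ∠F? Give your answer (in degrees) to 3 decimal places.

By the law of cosines, cos F = (e² + d² − f²) / (2·e·d) ≈ 0.93319, so ∠F ≈ 21.06°.

21.063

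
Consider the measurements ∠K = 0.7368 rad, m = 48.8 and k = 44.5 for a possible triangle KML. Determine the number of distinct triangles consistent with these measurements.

2

m·sin K = 48.8·sin(0.7368 rad) ≈ 32.79.
Since m sin K < k < m (32.79 < 44.5 < 48.8), two triangles exist.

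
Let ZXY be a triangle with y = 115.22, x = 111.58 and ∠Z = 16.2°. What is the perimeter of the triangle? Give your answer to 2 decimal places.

perimeter ≈ 258.96

By the law of cosines, z² = x² + y² − 2·x·y·cos Z = 1034.2, so z ≈ 32.159.
Semiperimeter s = (32.159+111.58+115.22)/2 = 129.48.
Perimeter = 32.159 + 111.58 + 115.22 = 258.96.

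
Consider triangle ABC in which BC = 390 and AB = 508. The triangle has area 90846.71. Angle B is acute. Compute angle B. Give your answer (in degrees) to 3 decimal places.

66.504

From area = ½·AB·BC·sin B, we get sin B = 2·area/(AB·BC) ≈ 0.91709.
Taking the acute solution, ∠B ≈ 66.50°.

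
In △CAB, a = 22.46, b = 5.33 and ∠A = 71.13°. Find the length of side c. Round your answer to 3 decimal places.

Law of sines: sin B = b·sin A/a ≈ 0.22456.
Since a ≥ b, only the acute value applies: ∠B ≈ 12.98°.
Then ∠C = 180° − ∠A − ∠B ≈ 95.89°.
Law of sines gives c = a·sin C/sin A ≈ 23.61.

23.610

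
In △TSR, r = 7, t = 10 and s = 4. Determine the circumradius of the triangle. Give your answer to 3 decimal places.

6.405

By the law of cosines, cos T = (s² + r² − t²) / (2·s·r) ≈ -0.62500, so ∠T ≈ 128.68°.
Circumradius = t/(2 sin T) ≈ 6.4051.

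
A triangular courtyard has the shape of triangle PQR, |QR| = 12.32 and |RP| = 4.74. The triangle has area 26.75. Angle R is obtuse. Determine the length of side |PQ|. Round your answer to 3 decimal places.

From area = ½·|QR|·|RP|·sin R, we get sin R = 2·area/(|QR|·|RP|) ≈ 0.91615.
Taking the obtuse solution, ∠R ≈ 113.63°.
Law of cosines then gives |PQ| ≈ 14.868.

14.868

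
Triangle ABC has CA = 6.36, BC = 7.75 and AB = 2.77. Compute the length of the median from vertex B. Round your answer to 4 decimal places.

4.8739

Median from B: ½√(2·AB² + 2·BC² − CA²) ≈ 4.8739.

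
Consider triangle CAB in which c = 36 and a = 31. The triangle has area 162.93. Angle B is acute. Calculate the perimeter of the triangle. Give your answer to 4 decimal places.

perimeter ≈ 78.0574

From area = ½·c·a·sin B, we get sin B = 2·area/(c·a) ≈ 0.29199.
Taking the acute solution, ∠B ≈ 16.98°.
Law of cosines then gives b ≈ 11.057.
Perimeter = 36 + 31 + 11.057 = 78.057.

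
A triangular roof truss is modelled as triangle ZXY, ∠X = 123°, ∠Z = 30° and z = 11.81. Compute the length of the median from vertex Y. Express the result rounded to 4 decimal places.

15.4012

The third angle is ∠Y = 180° − ∠Z − ∠X = 27.00°.
Law of sines: x = z·sin X/sin Z ≈ 19.809.
Law of sines: y = z·sin Y/sin Z ≈ 10.723.
Median from Y: ½√(2·z² + 2·x² − y²) ≈ 15.401.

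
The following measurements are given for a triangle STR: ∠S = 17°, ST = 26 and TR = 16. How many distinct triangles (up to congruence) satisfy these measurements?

ST·sin S = 26·sin(17°) ≈ 7.602.
Since ST sin S < TR < ST (7.602 < 16 < 26), two triangles exist.

2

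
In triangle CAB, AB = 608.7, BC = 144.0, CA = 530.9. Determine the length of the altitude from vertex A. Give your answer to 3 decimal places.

475.636

Semiperimeter s = (608.7 + 144 + 530.9)/2 = 641.8.
Heron's formula: area = √(641.8·33.1·497.8·110.9) ≈ 34246.
The altitude from A has length 2·area/BC ≈ 475.64.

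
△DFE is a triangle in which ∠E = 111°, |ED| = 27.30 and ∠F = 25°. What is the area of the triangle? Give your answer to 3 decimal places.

571.834

The third angle is ∠D = 180° − ∠F − ∠E = 44.00°.
Law of sines: |FE| = |ED|·sin D/sin F ≈ 44.873.
Law of sines: |DF| = |ED|·sin E/sin F ≈ 60.307.
Area = ½·|ED|·|FE|·sin E ≈ 571.83.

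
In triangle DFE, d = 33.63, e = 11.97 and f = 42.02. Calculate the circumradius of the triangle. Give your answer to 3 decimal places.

By the law of cosines, cos D = (f² + e² − d²) / (2·f·e) ≈ 0.77338, so ∠D ≈ 39.34°.
Circumradius = d/(2 sin D) ≈ 26.524.

R ≈ 26.524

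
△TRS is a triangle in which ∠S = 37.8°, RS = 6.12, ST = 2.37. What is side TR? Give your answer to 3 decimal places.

4.489

By the law of cosines, TR² = RS² + ST² − 2·RS·ST·cos S = 20.15, so TR ≈ 4.4889.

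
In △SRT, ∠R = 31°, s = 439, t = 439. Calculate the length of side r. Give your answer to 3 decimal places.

234.635

By the law of cosines, r² = t² + s² − 2·t·s·cos R = 55054, so r ≈ 234.64.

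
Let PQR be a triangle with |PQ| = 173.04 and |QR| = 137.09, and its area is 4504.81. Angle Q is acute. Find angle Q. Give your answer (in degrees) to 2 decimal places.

∠Q ≈ 22.32°

From area = ½·|PQ|·|QR|·sin Q, we get sin Q = 2·area/(|PQ|·|QR|) ≈ 0.37980.
Taking the acute solution, ∠Q ≈ 22.32°.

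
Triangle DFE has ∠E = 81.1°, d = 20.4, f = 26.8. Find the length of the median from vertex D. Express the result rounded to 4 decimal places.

By the law of cosines, e² = d² + f² − 2·d·f·cos E = 965.23, so e ≈ 31.068.
Median from D: ½√(2·f² + 2·e² − d²) ≈ 27.161.

27.1606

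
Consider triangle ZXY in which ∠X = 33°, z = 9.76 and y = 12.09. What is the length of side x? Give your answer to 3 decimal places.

6.596

By the law of cosines, x² = y² + z² − 2·y·z·cos X = 43.502, so x ≈ 6.5956.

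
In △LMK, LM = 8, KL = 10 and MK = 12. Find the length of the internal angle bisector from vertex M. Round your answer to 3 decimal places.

8.485

By the law of cosines, cos M = (LM² + MK² − KL²) / (2·LM·MK) ≈ 0.56250, so ∠M ≈ 0.973 rad.
The bisector from M has length 2·LM·MK·cos(∠M/2)/(LM+MK) ≈ 8.4853.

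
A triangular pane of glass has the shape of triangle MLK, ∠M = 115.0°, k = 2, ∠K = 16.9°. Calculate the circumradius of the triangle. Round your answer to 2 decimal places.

The third angle is ∠L = 180° − ∠K − ∠M = 48.10°.
Law of sines: m = k·sin M/sin K ≈ 6.2353.
Law of sines: l = k·sin L/sin K ≈ 5.1208.
Circumradius = k/(2 sin K) ≈ 3.4399.

3.44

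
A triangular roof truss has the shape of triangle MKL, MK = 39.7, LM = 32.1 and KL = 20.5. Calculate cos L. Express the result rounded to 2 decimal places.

cos L ≈ -0.10

By the law of cosines, cos L = (KL² + LM² − MK²) / (2·KL·LM) ≈ -0.09530, so ∠L ≈ 95.47°.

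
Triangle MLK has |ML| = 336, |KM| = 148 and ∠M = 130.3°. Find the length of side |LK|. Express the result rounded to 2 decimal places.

446.24

By the law of cosines, |LK|² = |KM|² + |ML|² − 2·|KM|·|ML|·cos M = 1.9913e+05, so |LK| ≈ 446.24.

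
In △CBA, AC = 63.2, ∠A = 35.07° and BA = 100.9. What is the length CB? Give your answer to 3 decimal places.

By the law of cosines, CB² = BA² + AC² − 2·BA·AC·cos A = 3736.7, so CB ≈ 61.129.

61.129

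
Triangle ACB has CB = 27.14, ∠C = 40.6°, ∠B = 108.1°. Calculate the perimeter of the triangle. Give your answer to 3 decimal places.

The third angle is ∠A = 180° − ∠C − ∠B = 31.30°.
Law of sines: BA = CB·sin C/sin A ≈ 33.997.
Law of sines: AC = CB·sin B/sin A ≈ 49.656.
Semiperimeter s = (27.14+33.997+49.656)/2 = 55.396.
Perimeter = 27.14 + 33.997 + 49.656 = 110.79.

perimeter ≈ 110.792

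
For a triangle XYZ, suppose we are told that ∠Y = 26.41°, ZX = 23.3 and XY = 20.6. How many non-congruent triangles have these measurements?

1

XY·sin Y = 20.6·sin(26.41°) ≈ 9.163.
Since ZX ≥ XY, exactly one triangle exists.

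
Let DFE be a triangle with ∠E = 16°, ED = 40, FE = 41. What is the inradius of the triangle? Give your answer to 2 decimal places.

4.90

By the law of cosines, DF² = FE² + ED² − 2·FE·ED·cos E = 128.06, so DF ≈ 11.316.
Area = ½·FE·ED·sin E ≈ 226.02.
Semiperimeter s = (41+40+11.316)/2 = 46.158.
Inradius = area/s = 226.02/46.158 ≈ 4.8967.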